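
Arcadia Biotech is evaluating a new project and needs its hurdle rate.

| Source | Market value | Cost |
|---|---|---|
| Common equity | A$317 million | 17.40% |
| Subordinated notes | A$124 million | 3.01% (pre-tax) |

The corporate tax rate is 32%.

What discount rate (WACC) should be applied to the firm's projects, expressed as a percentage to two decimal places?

Total capital V = 317 + 124 = 441.
Equity: weight = 317/441 = 0.7188; cost = 17.4%.
Subordinated notes: weight = 124/441 = 0.2812; after-tax cost = 3.01% × (1 − 32%) = 2.0468%.
WACC = 0.7188 × 17.4000% + 0.2812 × 2.0468% = 13.0830%.

13.08%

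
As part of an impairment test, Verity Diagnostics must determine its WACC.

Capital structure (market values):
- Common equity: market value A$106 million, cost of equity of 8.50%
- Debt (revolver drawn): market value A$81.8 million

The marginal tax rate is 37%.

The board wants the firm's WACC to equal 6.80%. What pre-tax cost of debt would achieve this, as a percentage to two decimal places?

7.30%

Total capital V = 106 + 81.8 = 187.8.
Equity weight = 106/187.8 = 0.5644.
Revolver drawn weight = 81.8/187.8 = 0.4356.
Equity contribution = 0.5644 × 8.5% = 4.7977%.
Remaining for debt = 6.8% − 4.7977% = 2.0023%.
Rd × (1 − 37%) × 0.4356 = 2.0023%  ⇒  Rd = 7.2969%.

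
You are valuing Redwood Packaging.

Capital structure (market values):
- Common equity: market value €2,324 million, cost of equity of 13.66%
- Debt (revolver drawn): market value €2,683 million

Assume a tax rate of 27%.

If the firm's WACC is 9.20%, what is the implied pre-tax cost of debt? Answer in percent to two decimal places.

7.31%

Total capital V = 2324 + 2683 = 5007.
Equity weight = 2324/5007 = 0.4642.
Revolver drawn weight = 2683/5007 = 0.5358.
Equity contribution = 0.4642 × 13.66% = 6.3403%.
Remaining for debt = 9.2% − 6.3403% = 2.8597%.
Rd × (1 − 27%) × 0.5358 = 2.8597%  ⇒  Rd = 7.3106%.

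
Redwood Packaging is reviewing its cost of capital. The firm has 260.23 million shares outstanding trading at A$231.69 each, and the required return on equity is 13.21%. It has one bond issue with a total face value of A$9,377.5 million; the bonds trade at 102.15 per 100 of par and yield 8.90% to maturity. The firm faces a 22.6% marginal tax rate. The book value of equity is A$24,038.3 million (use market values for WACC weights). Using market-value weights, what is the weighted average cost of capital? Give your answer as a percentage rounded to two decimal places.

Market value of equity E = 231.69 × 260.23m = 60292.6887m. Market value of debt D = 9377.5m × 102.15/100 = 9579.11625m.
Total capital V = 60292.6887 + 9579.11625 = 69871.80495.
Equity: weight = 60292.6887/69871.80495 = 0.8629; cost = 13.21%.
Bonds outstanding: weight = 9579.11625/69871.80495 = 0.1371; after-tax cost = 8.9% × (1 − 22.6%) = 6.8886%.
WACC = 0.8629 × 13.2100% + 0.1371 × 6.8886% = 12.3434%.

12.34%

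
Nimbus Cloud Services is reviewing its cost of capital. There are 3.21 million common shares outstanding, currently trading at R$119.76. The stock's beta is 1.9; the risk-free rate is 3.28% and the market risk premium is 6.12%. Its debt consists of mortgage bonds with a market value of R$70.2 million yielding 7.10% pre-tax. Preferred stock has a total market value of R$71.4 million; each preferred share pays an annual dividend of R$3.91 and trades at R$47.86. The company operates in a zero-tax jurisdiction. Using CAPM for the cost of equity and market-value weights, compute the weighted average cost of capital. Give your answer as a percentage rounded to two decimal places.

Cost of equity via CAPM: Re = 3.28% + 1.9 × 6.12% = 14.9080%.
Cost of preferred: Rp = 3.91 / 47.86 = 8.1697%.
Market value of equity E = 119.76 × 3.21m = 384.4296m.
Total capital V = 384.4296 + 71.4 + 70.2 = 526.0296.
Equity: weight = 384.4296/526.0296 = 0.7308; cost = 14.908%.
Preferred: weight = 71.4/526.0296 = 0.1357; cost = 8.1697%.
Mortgage bonds: weight = 70.2/526.0296 = 0.1335; after-tax cost = 7.1% × (1 − 0%) = 7.1000%.
WACC = 0.7308 × 14.9080% + 0.1357 × 8.1697% + 0.1335 × 7.1000% = 12.9514%.

12.95%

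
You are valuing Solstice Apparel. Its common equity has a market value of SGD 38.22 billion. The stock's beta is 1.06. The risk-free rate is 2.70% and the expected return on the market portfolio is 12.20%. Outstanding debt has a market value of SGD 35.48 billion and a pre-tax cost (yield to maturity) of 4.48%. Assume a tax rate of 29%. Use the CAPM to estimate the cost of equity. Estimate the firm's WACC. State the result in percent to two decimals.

8.15%

Market risk premium = 12.2% − 2.7% = 9.5%.
Cost of equity via CAPM: Re = 2.7% + 1.06 × 9.5% = 12.7700%.
Total capital V = 38.22 + 35.48 = 73.7.
Equity: weight = 38.22/73.7 = 0.5186; cost = 12.77%.
Debt: weight = 35.48/73.7 = 0.4814; after-tax cost = 4.48% × (1 − 29%) = 3.1808%.
WACC = 0.5186 × 12.7700% + 0.4814 × 3.1808% = 8.1537%.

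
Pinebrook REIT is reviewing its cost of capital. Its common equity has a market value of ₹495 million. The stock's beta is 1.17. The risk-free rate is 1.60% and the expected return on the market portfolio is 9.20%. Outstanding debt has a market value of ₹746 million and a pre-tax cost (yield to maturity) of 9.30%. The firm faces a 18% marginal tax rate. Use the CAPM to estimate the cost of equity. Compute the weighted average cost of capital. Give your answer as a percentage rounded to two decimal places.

Market risk premium = 9.2% − 1.6% = 7.6%.
Cost of equity via CAPM: Re = 1.6% + 1.17 × 7.6% = 10.4920%.
Total capital V = 495 + 746 = 1241.
Equity: weight = 495/1241 = 0.3989; cost = 10.492%.
Debt: weight = 746/1241 = 0.6011; after-tax cost = 9.3% × (1 − 18%) = 7.6260%.
WACC = 0.3989 × 10.4920% + 0.6011 × 7.6260% = 8.7692%.

8.77%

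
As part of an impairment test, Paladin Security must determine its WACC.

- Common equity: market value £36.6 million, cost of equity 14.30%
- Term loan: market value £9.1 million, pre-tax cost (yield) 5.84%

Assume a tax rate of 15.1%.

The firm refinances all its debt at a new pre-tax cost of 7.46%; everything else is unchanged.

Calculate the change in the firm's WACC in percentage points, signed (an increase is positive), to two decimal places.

Current WACC:
Total capital V = 36.6 + 9.1 = 45.7.
Equity: weight = 36.6/45.7 = 0.8009; cost = 14.3%.
Term loan: weight = 9.1/45.7 = 0.1991; after-tax cost = 5.84% × (1 − 15.1%) = 4.9582%.
WACC = 0.8009 × 14.3000% + 0.1991 × 4.9582% = 12.4398%.
After the change:
Total capital V = 36.6 + 9.1 = 45.7.
Equity: weight = 36.6/45.7 = 0.8009; cost = 14.3%.
Term loan: weight = 9.1/45.7 = 0.1991; after-tax cost = 7.46% × (1 − 15.1%) = 6.3335%.
WACC = 0.8009 × 14.3000% + 0.1991 × 6.3335% = 12.7137%.
Change in WACC = 12.7137% − 12.4398% = 0.2739 pp.

+0.27 pp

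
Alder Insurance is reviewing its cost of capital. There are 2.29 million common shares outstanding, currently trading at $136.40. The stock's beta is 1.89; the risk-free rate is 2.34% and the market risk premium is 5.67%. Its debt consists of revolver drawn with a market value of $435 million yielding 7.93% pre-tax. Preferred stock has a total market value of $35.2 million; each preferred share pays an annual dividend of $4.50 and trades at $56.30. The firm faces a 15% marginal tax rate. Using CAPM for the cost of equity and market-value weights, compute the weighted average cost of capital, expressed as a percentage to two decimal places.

Cost of equity via CAPM: Re = 2.34% + 1.89 × 5.67% = 13.0563%.
Cost of preferred: Rp = 4.5 / 56.3 = 7.9929%.
Market value of equity E = 136.4 × 2.29m = 312.356m.
Total capital V = 312.356 + 35.2 + 435 = 782.556.
Equity: weight = 312.356/782.556 = 0.3991; cost = 13.0563%.
Preferred: weight = 35.2/782.556 = 0.0450; cost = 7.9929%.
Revolver drawn: weight = 435/782.556 = 0.5559; after-tax cost = 7.93% × (1 − 15%) = 6.7405%.
WACC = 0.3991 × 13.0563% + 0.0450 × 7.9929% + 0.5559 × 6.7405% = 9.3178%.

9.32%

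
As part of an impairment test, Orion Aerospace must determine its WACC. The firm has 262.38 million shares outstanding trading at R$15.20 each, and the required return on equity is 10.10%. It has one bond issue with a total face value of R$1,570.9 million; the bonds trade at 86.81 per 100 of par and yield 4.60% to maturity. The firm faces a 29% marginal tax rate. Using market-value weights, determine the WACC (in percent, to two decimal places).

Market value of equity E = 15.2 × 262.38m = 3988.176m. Market value of debt D = 1570.9m × 86.81/100 = 1363.69829m.
Total capital V = 3988.176 + 1363.69829 = 5351.87429.
Equity: weight = 3988.176/5351.87429 = 0.7452; cost = 10.1%.
Bonds outstanding: weight = 1363.69829/5351.87429 = 0.2548; after-tax cost = 4.6% × (1 − 29%) = 3.2660%.
WACC = 0.7452 × 10.1000% + 0.2548 × 3.2660% = 8.3586%.

8.36%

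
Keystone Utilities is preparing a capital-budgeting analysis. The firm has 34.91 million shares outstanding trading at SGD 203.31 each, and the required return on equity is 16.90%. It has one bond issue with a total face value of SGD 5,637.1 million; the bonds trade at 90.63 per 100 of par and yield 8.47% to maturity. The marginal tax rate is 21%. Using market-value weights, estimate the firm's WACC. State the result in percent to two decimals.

Market value of equity E = 203.31 × 34.91m = 7097.5521m. Market value of debt D = 5637.1m × 90.63/100 = 5108.90373m.
Total capital V = 7097.5521 + 5108.90373 = 12206.45583.
Equity: weight = 7097.5521/12206.45583 = 0.5815; cost = 16.9%.
Bonds outstanding: weight = 5108.90373/12206.45583 = 0.4185; after-tax cost = 8.47% × (1 − 21%) = 6.6913%.
WACC = 0.5815 × 16.9000% + 0.4185 × 6.6913% = 12.6272%.

12.63%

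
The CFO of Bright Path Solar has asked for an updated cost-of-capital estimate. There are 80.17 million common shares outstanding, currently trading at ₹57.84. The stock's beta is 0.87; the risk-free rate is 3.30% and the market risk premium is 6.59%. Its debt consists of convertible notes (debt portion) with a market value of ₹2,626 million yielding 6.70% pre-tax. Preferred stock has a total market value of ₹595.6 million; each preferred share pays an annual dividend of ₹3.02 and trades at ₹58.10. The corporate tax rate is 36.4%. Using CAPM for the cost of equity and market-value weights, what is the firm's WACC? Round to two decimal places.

Cost of equity via CAPM: Re = 3.3% + 0.87 × 6.59% = 9.0333%.
Cost of preferred: Rp = 3.02 / 58.1 = 5.1979%.
Market value of equity E = 57.84 × 80.17m = 4637.0328m.
Total capital V = 4637.0328 + 595.6 + 2626 = 7858.6328.
Equity: weight = 4637.0328/7858.6328 = 0.5901; cost = 9.0333%.
Preferred: weight = 595.6/7858.6328 = 0.0758; cost = 5.1979%.
Convertible notes (debt portion): weight = 2626/7858.6328 = 0.3342; after-tax cost = 6.7% × (1 − 36.4%) = 4.2612%.
WACC = 0.5901 × 9.0333% + 0.0758 × 5.1979% + 0.3342 × 4.2612% = 7.1480%.

7.15%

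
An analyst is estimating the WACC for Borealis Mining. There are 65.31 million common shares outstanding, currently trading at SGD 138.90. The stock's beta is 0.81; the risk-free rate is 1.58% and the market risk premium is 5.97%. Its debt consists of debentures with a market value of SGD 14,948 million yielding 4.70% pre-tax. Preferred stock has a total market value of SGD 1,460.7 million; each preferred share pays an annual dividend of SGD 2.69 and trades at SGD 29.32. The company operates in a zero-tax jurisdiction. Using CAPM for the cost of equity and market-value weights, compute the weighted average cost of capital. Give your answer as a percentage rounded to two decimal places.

5.57%

Cost of equity via CAPM: Re = 1.58% + 0.81 × 5.97% = 6.4157%.
Cost of preferred: Rp = 2.69 / 29.32 = 9.1746%.
Market value of equity E = 138.9 × 65.31m = 9071.559m.
Total capital V = 9071.559 + 1460.7 + 14948 = 25480.259.
Equity: weight = 9071.559/25480.259 = 0.3560; cost = 6.4157%.
Preferred: weight = 1460.7/25480.259 = 0.0573; cost = 9.1746%.
Debentures: weight = 14948/25480.259 = 0.5867; after-tax cost = 4.7% × (1 − 0%) = 4.7000%.
WACC = 0.3560 × 6.4157% + 0.0573 × 9.1746% + 0.5867 × 4.7000% = 5.5673%.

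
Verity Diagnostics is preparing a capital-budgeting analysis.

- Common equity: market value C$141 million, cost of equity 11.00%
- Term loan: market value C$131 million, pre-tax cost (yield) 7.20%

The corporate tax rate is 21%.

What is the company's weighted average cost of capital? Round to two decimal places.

Total capital V = 141 + 131 = 272.
Equity: weight = 141/272 = 0.5184; cost = 11%.
Term loan: weight = 131/272 = 0.4816; after-tax cost = 7.2% × (1 − 21%) = 5.6880%.
WACC = 0.5184 × 11.0000% + 0.4816 × 5.6880% = 8.4416%.

8.44%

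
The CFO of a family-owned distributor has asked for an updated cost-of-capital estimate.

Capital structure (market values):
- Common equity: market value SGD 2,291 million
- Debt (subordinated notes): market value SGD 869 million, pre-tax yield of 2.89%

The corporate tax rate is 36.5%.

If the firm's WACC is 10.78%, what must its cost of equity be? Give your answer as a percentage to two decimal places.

14.17%

Total capital V = 2291 + 869 = 3160.
Equity weight = 2291/3160 = 0.7250.
Subordinated notes weight = 869/3160 = 0.2750.
Debt contribution = 0.2750 × 2.89% × (1 − 36.5%) = 0.5047%.
Required equity contribution = 10.78% − 0.5047% = 10.2753%.
Re = 10.2753% / 0.7250 = 14.1729%.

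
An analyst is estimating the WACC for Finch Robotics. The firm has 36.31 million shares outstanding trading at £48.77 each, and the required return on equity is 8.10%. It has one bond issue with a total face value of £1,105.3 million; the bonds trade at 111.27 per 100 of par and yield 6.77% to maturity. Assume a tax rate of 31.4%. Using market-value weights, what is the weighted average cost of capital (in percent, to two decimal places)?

6.68%

Market value of equity E = 48.77 × 36.31m = 1770.8387m. Market value of debt D = 1105.3m × 111.27/100 = 1229.86731m.
Total capital V = 1770.8387 + 1229.86731 = 3000.70601.
Equity: weight = 1770.8387/3000.70601 = 0.5901; cost = 8.1%.
Bonds outstanding: weight = 1229.86731/3000.70601 = 0.4099; after-tax cost = 6.77% × (1 − 31.4%) = 4.6442%.
WACC = 0.5901 × 8.1000% + 0.4099 × 4.6442% = 6.6836%.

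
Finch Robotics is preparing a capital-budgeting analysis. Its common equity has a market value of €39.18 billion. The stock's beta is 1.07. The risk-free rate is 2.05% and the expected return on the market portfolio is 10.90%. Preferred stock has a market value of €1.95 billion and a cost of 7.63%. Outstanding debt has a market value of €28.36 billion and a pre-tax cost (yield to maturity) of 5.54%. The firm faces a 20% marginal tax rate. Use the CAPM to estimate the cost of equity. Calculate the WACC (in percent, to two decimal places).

Market risk premium = 10.9% − 2.05% = 8.85%.
Cost of equity via CAPM: Re = 2.05% + 1.07 × 8.85% = 11.5195%.
Total capital V = 39.18 + 1.95 + 28.36 = 69.49.
Equity: weight = 39.18/69.49 = 0.5638; cost = 11.5195%.
Preferred: weight = 1.95/69.49 = 0.0281; cost = 7.63%.
Debt: weight = 28.36/69.49 = 0.4081; after-tax cost = 5.54% × (1 − 20%) = 4.4320%.
WACC = 0.5638 × 11.5195% + 0.0281 × 7.6300% + 0.4081 × 4.4320% = 8.5178%.

8.52%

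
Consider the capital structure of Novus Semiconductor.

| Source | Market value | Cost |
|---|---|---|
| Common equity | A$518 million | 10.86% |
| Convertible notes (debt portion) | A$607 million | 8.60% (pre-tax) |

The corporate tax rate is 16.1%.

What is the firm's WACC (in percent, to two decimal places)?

8.89%

Total capital V = 518 + 607 = 1125.
Equity: weight = 518/1125 = 0.4604; cost = 10.86%.
Convertible notes (debt portion): weight = 607/1125 = 0.5396; after-tax cost = 8.6% × (1 − 16.1%) = 7.2154%.
WACC = 0.4604 × 10.8600% + 0.5396 × 7.2154% = 8.8935%.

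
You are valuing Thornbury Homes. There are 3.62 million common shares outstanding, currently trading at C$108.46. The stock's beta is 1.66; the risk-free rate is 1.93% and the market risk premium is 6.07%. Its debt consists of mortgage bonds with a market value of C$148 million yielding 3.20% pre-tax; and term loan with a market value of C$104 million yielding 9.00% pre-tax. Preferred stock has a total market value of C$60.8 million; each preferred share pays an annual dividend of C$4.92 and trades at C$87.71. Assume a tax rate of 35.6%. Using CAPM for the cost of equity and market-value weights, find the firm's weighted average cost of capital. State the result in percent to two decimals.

Cost of equity via CAPM: Re = 1.93% + 1.66 × 6.07% = 12.0062%.
Cost of preferred: Rp = 4.92 / 87.71 = 5.6094%.
Market value of equity E = 108.46 × 3.62m = 392.6252m.
Total capital V = 392.6252 + 60.8 + 148 + 104 = 705.4252.
Equity: weight = 392.6252/705.4252 = 0.5566; cost = 12.0062%.
Preferred: weight = 60.8/705.4252 = 0.0862; cost = 5.6094%.
Mortgage bonds: weight = 148/705.4252 = 0.2098; after-tax cost = 3.2% × (1 − 35.6%) = 2.0608%.
Term loan: weight = 104/705.4252 = 0.1474; after-tax cost = 9% × (1 − 35.6%) = 5.7960%.
WACC = 0.5566 × 12.0062% + 0.0862 × 5.6094% + 0.2098 × 2.0608% + 0.1474 × 5.7960% = 8.4527%.

8.45%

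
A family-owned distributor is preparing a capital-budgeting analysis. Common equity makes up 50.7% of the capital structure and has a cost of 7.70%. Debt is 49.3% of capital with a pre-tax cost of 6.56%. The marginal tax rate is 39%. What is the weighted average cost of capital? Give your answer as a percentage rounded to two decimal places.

5.88%

After-tax cost of debt = 6.56% × (1 − 39%) = 4.0016%.
WACC = 0.507 × 7.7000% + 0.493 × 4.0016% = 5.8767%.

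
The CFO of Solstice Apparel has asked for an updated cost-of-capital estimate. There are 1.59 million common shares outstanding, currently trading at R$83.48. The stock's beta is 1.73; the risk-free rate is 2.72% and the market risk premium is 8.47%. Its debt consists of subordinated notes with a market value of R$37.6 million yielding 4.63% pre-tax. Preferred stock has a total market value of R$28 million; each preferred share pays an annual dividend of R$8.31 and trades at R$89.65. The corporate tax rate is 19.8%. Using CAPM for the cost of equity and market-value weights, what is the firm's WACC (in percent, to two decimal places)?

Cost of equity via CAPM: Re = 2.72% + 1.73 × 8.47% = 17.3731%.
Cost of preferred: Rp = 8.31 / 89.65 = 9.2694%.
Market value of equity E = 83.48 × 1.59m = 132.7332m.
Total capital V = 132.7332 + 28 + 37.6 = 198.3332.
Equity: weight = 132.7332/198.3332 = 0.6692; cost = 17.3731%.
Preferred: weight = 28/198.3332 = 0.1412; cost = 9.2694%.
Subordinated notes: weight = 37.6/198.3332 = 0.1896; after-tax cost = 4.63% × (1 − 19.8%) = 3.7133%.
WACC = 0.6692 × 17.3731% + 0.1412 × 9.2694% + 0.1896 × 3.7133% = 13.6394%.

13.64%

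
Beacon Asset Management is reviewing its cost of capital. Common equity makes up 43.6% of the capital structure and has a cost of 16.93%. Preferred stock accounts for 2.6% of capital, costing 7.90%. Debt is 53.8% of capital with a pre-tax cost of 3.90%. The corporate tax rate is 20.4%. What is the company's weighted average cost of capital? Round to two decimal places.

9.26%

After-tax cost of debt = 3.9% × (1 − 20.4%) = 3.1044%.
WACC = 0.436 × 16.9300% + 0.026 × 7.9000% + 0.538 × 3.1044% = 9.2570%.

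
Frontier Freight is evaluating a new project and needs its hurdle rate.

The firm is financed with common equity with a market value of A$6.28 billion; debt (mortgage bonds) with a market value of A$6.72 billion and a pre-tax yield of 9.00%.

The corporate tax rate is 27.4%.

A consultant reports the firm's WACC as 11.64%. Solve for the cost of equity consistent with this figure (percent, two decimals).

Total capital V = 6.28 + 6.72 = 13.
Equity weight = 6.28/13 = 0.4831.
Mortgage bonds weight = 6.72/13 = 0.5169.
Debt contribution = 0.5169 × 9% × (1 − 27.4%) = 3.3776%.
Required equity contribution = 11.64% − 3.3776% = 8.2624%.
Re = 8.2624% / 0.4831 = 17.1037%.

17.10%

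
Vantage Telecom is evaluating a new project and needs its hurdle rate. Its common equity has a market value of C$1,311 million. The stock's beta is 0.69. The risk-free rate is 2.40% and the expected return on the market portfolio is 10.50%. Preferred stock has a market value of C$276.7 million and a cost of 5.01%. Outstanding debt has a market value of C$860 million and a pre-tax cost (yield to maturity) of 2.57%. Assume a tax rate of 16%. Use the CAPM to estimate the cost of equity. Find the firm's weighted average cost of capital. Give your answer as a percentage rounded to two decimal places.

Market risk premium = 10.5% − 2.4% = 8.1%.
Cost of equity via CAPM: Re = 2.4% + 0.69 × 8.1% = 7.9890%.
Total capital V = 1311 + 276.7 + 860 = 2447.7.
Equity: weight = 1311/2447.7 = 0.5356; cost = 7.989%.
Preferred: weight = 276.7/2447.7 = 0.1130; cost = 5.01%.
Debt: weight = 860/2447.7 = 0.3514; after-tax cost = 2.57% × (1 − 16%) = 2.1588%.
WACC = 0.5356 × 7.9890% + 0.1130 × 5.0100% + 0.3514 × 2.1588% = 5.6038%.

5.60%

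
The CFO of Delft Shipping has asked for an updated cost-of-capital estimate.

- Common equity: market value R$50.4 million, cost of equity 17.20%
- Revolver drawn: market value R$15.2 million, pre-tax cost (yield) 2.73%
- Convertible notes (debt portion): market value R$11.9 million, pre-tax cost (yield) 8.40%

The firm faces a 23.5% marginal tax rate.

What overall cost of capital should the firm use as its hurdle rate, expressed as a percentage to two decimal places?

Total capital V = 50.4 + 15.2 + 11.9 = 77.5.
Equity: weight = 50.4/77.5 = 0.6503; cost = 17.2%.
Revolver drawn: weight = 15.2/77.5 = 0.1961; after-tax cost = 2.73% × (1 − 23.5%) = 2.0884%.
Convertible notes (debt portion): weight = 11.9/77.5 = 0.1535; after-tax cost = 8.4% × (1 − 23.5%) = 6.4260%.
WACC = 0.6503 × 17.2000% + 0.1961 × 2.0884% + 0.1535 × 6.4260% = 12.5819%.

12.58%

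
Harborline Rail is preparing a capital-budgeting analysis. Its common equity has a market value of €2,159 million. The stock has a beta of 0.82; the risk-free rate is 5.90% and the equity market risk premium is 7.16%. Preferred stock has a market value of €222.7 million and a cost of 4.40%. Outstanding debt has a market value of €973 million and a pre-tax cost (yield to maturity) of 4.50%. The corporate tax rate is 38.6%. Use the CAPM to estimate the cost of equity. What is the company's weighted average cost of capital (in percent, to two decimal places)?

8.67%

Cost of equity via CAPM: Re = 5.9% + 0.82 × 7.16% = 11.7712%.
Total capital V = 2159 + 222.7 + 973 = 3354.7.
Equity: weight = 2159/3354.7 = 0.6436; cost = 11.7712%.
Preferred: weight = 222.7/3354.7 = 0.0664; cost = 4.4%.
Debt: weight = 973/3354.7 = 0.2900; after-tax cost = 4.5% × (1 − 38.6%) = 2.7630%.
WACC = 0.6436 × 11.7712% + 0.0664 × 4.4000% + 0.2900 × 2.7630% = 8.6691%.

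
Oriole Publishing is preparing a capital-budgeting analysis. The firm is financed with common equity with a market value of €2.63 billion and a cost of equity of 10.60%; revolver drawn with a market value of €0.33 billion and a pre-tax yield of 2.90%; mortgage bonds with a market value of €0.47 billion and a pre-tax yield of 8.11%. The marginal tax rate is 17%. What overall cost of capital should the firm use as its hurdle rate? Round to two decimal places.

Total capital V = 2.63 + 0.33 + 0.47 = 3.43.
Equity: weight = 2.63/3.43 = 0.7668; cost = 10.6%.
Revolver drawn: weight = 0.33/3.43 = 0.0962; after-tax cost = 2.9% × (1 − 17%) = 2.4070%.
Mortgage bonds: weight = 0.47/3.43 = 0.1370; after-tax cost = 8.11% × (1 − 17%) = 6.7313%.
WACC = 0.7668 × 10.6000% + 0.0962 × 2.4070% + 0.1370 × 6.7313% = 9.2816%.

9.28%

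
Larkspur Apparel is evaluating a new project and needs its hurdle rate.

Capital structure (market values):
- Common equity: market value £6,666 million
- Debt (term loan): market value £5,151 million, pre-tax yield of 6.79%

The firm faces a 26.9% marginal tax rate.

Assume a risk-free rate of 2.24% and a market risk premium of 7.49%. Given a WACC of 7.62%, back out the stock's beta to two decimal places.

0.99

Total capital V = 6666 + 5151 = 11817.
Equity weight = 6666/11817 = 0.5641.
Term loan weight = 5151/11817 = 0.4359.
Debt contribution = 0.4359 × 6.79% × (1 − 26.9%) = 2.1636%.
Required equity contribution = 7.62% − 2.1636% = 5.4564%  ⇒  Re = 9.6728%.
CAPM: 9.6728% = 2.24% + β × 7.49%  ⇒  β = 0.9924.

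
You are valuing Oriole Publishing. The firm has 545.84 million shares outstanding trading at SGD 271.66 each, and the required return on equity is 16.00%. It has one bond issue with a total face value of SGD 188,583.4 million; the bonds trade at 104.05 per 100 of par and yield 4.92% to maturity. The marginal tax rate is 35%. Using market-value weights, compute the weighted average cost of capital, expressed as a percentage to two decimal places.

8.71%

Market value of equity E = 271.66 × 545.84m = 148282.8944m. Market value of debt D = 188583.4m × 104.05/100 = 196221.0277m.
Total capital V = 148282.8944 + 196221.0277 = 344503.9221.
Equity: weight = 148282.8944/344503.9221 = 0.4304; cost = 16%.
Bonds outstanding: weight = 196221.0277/344503.9221 = 0.5696; after-tax cost = 4.92% × (1 − 35%) = 3.1980%.
WACC = 0.4304 × 16.0000% + 0.5696 × 3.1980% = 8.7083%.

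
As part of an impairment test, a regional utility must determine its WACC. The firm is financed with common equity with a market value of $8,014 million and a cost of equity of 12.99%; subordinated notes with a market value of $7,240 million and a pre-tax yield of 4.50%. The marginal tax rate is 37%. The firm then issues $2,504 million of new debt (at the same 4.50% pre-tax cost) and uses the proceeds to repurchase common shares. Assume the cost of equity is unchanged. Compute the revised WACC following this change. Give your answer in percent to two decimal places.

After the change:
Total capital V = 5510 + 9744 = 15254.
Equity: weight = 5510/15254 = 0.3612; cost = 12.99%.
Subordinated notes: weight = 9744/15254 = 0.6388; after-tax cost = 4.5% × (1 − 37%) = 2.8350%.
WACC = 0.3612 × 12.9900% + 0.6388 × 2.8350% = 6.5032%.

6.50%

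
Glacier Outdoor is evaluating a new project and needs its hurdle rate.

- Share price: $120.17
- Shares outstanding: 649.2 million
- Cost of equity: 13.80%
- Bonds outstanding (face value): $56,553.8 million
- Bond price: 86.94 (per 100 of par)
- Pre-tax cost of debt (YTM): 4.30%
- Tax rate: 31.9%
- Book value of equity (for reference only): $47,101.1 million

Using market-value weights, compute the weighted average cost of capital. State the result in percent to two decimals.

9.60%

Market value of equity E = 120.17 × 649.2m = 78014.364m. Market value of debt D = 56553.8m × 86.94/100 = 49167.87372m.
Total capital V = 78014.364 + 49167.87372 = 127182.23772.
Equity: weight = 78014.364/127182.23772 = 0.6134; cost = 13.8%.
Bonds outstanding: weight = 49167.87372/127182.23772 = 0.3866; after-tax cost = 4.3% × (1 − 31.9%) = 2.9283%.
WACC = 0.6134 × 13.8000% + 0.3866 × 2.9283% = 9.5971%.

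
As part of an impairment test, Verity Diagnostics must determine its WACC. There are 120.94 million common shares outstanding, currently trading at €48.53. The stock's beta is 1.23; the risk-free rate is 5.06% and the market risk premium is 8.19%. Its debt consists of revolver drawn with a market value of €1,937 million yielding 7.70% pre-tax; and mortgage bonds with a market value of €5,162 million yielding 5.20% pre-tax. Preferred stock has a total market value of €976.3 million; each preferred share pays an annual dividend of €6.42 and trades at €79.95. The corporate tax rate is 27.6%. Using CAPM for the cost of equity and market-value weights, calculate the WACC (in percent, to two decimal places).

Cost of equity via CAPM: Re = 5.06% + 1.23 × 8.19% = 15.1337%.
Cost of preferred: Rp = 6.42 / 79.95 = 8.0300%.
Market value of equity E = 48.53 × 120.94m = 5869.2182m.
Total capital V = 5869.2182 + 976.3 + 1937 + 5162 = 13944.5182.
Equity: weight = 5869.2182/13944.5182 = 0.4209; cost = 15.1337%.
Preferred: weight = 976.3/13944.5182 = 0.0700; cost = 8.03%.
Revolver drawn: weight = 1937/13944.5182 = 0.1389; after-tax cost = 7.7% × (1 − 27.6%) = 5.5748%.
Mortgage bonds: weight = 5162/13944.5182 = 0.3702; after-tax cost = 5.2% × (1 − 27.6%) = 3.7648%.
WACC = 0.4209 × 15.1337% + 0.0700 × 8.0300% + 0.1389 × 5.5748% + 0.3702 × 3.7648% = 9.1000%.

9.10%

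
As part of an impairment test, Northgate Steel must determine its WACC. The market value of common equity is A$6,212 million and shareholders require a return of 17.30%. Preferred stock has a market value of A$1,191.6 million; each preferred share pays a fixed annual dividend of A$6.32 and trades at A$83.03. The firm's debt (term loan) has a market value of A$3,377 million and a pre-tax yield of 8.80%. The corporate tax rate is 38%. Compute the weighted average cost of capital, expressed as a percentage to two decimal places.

Cost of preferred: Rp = 6.32 / 83.03 = 7.6117%.
Total capital V = 6212 + 1191.6 + 3377 = 10780.6.
Equity: weight = 6212/10780.6 = 0.5762; cost = 17.3%.
Preferred: weight = 1191.6/10780.6 = 0.1105; cost = 7.6117%.
Term loan: weight = 3377/10780.6 = 0.3132; after-tax cost = 8.8% × (1 − 38%) = 5.4560%.
WACC = 0.5762 × 17.3000% + 0.1105 × 7.6117% + 0.3132 × 5.4560% = 12.5190%.

12.52%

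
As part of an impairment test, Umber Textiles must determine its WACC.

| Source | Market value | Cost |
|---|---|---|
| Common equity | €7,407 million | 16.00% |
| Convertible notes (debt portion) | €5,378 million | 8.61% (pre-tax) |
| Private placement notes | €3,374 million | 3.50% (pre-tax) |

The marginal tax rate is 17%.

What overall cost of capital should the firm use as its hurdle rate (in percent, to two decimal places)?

Total capital V = 7407 + 5378 + 3374 = 16159.
Equity: weight = 7407/16159 = 0.4584; cost = 16%.
Convertible notes (debt portion): weight = 5378/16159 = 0.3328; after-tax cost = 8.61% × (1 − 17%) = 7.1463%.
Private placement notes: weight = 3374/16159 = 0.2088; after-tax cost = 3.5% × (1 − 17%) = 2.9050%.
WACC = 0.4584 × 16.0000% + 0.3328 × 7.1463% + 0.2088 × 2.9050% = 10.3191%.

10.32%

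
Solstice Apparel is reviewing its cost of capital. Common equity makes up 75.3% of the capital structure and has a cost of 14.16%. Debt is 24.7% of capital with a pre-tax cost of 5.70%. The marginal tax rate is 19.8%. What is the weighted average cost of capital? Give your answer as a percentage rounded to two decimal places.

After-tax cost of debt = 5.7% × (1 − 19.8%) = 4.5714%.
WACC = 0.753 × 14.1600% + 0.247 × 4.5714% = 11.7916%.

11.79%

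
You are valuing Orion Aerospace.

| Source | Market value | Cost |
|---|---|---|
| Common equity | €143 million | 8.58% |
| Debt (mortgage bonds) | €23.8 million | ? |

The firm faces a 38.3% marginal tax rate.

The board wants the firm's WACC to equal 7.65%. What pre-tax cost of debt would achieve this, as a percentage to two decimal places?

Total capital V = 143 + 23.8 = 166.8.
Equity weight = 143/166.8 = 0.8573.
Mortgage bonds weight = 23.8/166.8 = 0.1427.
Equity contribution = 0.8573 × 8.58% = 7.3558%.
Remaining for debt = 7.65% − 7.3558% = 0.2942%.
Rd × (1 − 38.3%) × 0.1427 = 0.2942%  ⇒  Rd = 3.3423%.

3.34%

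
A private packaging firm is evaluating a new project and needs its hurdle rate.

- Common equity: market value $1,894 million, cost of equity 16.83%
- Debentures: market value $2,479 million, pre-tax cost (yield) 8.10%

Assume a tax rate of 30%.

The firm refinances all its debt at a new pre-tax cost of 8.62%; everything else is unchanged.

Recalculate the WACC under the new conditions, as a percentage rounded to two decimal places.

10.71%

After the change:
Total capital V = 1894 + 2479 = 4373.
Equity: weight = 1894/4373 = 0.4331; cost = 16.83%.
Debentures: weight = 2479/4373 = 0.5669; after-tax cost = 8.62% × (1 − 30%) = 6.0340%.
WACC = 0.4331 × 16.8300% + 0.5669 × 6.0340% = 10.7099%.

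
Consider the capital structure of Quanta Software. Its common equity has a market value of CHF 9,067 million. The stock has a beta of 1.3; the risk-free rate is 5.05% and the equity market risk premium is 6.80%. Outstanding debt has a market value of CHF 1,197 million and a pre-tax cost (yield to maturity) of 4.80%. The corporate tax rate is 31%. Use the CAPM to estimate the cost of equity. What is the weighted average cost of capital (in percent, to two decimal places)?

Cost of equity via CAPM: Re = 5.05% + 1.3 × 6.8% = 13.8900%.
Total capital V = 9067 + 1197 = 10264.
Equity: weight = 9067/10264 = 0.8834; cost = 13.89%.
Debt: weight = 1197/10264 = 0.1166; after-tax cost = 4.8% × (1 − 31%) = 3.3120%.
WACC = 0.8834 × 13.8900% + 0.1166 × 3.3120% = 12.6564%.

12.66%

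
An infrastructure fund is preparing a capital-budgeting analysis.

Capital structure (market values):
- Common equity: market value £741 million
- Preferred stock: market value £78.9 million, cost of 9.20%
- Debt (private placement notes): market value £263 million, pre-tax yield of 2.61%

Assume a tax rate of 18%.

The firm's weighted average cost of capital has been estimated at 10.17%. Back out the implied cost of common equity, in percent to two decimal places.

13.12%

Total capital V = 741 + 78.9 + 263 = 1082.9.
Equity weight = 741/1082.9 = 0.6843.
Preferred weight = 78.9/1082.9 = 0.0729.
Private placement notes weight = 263/1082.9 = 0.2429.
Debt contribution = 0.2429 × 2.61% × (1 − 18%) = 0.5198%.
Preferred contribution = 0.0729 × 9.2% = 0.6703%.
Required equity contribution = 10.17% − 1.1901% = 8.9799%.
Re = 8.9799% / 0.6843 = 13.1233%.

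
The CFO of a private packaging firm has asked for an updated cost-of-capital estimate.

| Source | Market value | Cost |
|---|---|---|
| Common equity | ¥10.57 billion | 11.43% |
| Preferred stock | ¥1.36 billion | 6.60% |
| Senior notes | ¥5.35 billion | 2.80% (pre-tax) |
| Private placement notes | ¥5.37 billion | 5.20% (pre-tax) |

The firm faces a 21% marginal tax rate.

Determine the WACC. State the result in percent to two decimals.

7.23%

Total capital V = 10.57 + 1.36 + 5.35 + 5.37 = 22.65.
Equity: weight = 10.57/22.65 = 0.4667; cost = 11.43%.
Preferred: weight = 1.36/22.65 = 0.0600; cost = 6.6%.
Senior notes: weight = 5.35/22.65 = 0.2362; after-tax cost = 2.8% × (1 − 21%) = 2.2120%.
Private placement notes: weight = 5.37/22.65 = 0.2371; after-tax cost = 5.2% × (1 − 21%) = 4.1080%.
WACC = 0.4667 × 11.4300% + 0.0600 × 6.6000% + 0.2362 × 2.2120% + 0.2371 × 4.1080% = 7.2267%.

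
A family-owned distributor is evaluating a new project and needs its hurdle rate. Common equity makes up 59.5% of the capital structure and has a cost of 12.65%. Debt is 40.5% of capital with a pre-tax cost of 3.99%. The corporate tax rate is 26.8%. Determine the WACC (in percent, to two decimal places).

After-tax cost of debt = 3.99% × (1 − 26.8%) = 2.9207%.
WACC = 0.595 × 12.6500% + 0.405 × 2.9207% = 8.7096%.

8.71%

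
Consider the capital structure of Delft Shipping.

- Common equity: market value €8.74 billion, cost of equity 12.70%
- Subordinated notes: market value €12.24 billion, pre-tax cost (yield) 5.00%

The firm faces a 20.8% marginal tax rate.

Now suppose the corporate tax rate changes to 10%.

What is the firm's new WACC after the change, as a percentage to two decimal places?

After the change:
Total capital V = 8.74 + 12.24 = 20.98.
Equity: weight = 8.74/20.98 = 0.4166; cost = 12.7%.
Subordinated notes: weight = 12.24/20.98 = 0.5834; after-tax cost = 5% × (1 − 10%) = 4.5000%.
WACC = 0.4166 × 12.7000% + 0.5834 × 4.5000% = 7.9160%.

7.92%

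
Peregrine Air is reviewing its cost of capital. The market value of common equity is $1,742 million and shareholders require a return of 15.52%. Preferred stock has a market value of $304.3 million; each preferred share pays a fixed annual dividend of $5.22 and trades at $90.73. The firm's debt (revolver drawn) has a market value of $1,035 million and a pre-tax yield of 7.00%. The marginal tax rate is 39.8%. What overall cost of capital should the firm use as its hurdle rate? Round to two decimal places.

10.76%

Cost of preferred: Rp = 5.22 / 90.73 = 5.7533%.
Total capital V = 1742 + 304.3 + 1035 = 3081.3.
Equity: weight = 1742/3081.3 = 0.5653; cost = 15.52%.
Preferred: weight = 304.3/3081.3 = 0.0988; cost = 5.7533%.
Revolver drawn: weight = 1035/3081.3 = 0.3359; after-tax cost = 7% × (1 − 39.8%) = 4.2140%.
WACC = 0.5653 × 15.5200% + 0.0988 × 5.7533% + 0.3359 × 4.2140% = 10.7578%.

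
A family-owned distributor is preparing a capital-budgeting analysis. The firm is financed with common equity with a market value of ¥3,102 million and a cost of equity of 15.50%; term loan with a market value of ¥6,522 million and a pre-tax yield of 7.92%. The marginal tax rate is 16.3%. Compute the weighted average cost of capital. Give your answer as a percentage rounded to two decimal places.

Total capital V = 3102 + 6522 = 9624.
Equity: weight = 3102/9624 = 0.3223; cost = 15.5%.
Term loan: weight = 6522/9624 = 0.6777; after-tax cost = 7.92% × (1 − 16.3%) = 6.6290%.
WACC = 0.3223 × 15.5000% + 0.6777 × 6.6290% = 9.4883%.

9.49%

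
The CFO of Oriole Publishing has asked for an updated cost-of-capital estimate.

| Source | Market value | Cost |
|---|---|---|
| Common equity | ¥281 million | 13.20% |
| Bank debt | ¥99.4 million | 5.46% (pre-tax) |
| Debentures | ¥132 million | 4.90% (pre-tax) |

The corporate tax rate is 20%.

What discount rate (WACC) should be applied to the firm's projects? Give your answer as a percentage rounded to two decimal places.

Total capital V = 281 + 99.4 + 132 = 512.4.
Equity: weight = 281/512.4 = 0.5484; cost = 13.2%.
Bank debt: weight = 99.4/512.4 = 0.1940; after-tax cost = 5.46% × (1 − 20%) = 4.3680%.
Debentures: weight = 132/512.4 = 0.2576; after-tax cost = 4.9% × (1 − 20%) = 3.9200%.
WACC = 0.5484 × 13.2000% + 0.1940 × 4.3680% + 0.2576 × 3.9200% = 9.0961%.

9.10%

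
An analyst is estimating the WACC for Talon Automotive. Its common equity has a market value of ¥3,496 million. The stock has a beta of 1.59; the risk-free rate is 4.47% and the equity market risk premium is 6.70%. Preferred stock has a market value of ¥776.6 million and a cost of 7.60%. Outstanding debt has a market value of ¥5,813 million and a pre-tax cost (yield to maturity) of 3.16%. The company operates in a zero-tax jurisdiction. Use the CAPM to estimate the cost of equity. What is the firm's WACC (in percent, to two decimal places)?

7.65%

Cost of equity via CAPM: Re = 4.47% + 1.59 × 6.7% = 15.1230%.
Total capital V = 3496 + 776.6 + 5813 = 10085.6.
Equity: weight = 3496/10085.6 = 0.3466; cost = 15.123%.
Preferred: weight = 776.6/10085.6 = 0.0770; cost = 7.6%.
Debt: weight = 5813/10085.6 = 0.5764; after-tax cost = 3.16% × (1 − 0%) = 3.1600%.
WACC = 0.3466 × 15.1230% + 0.0770 × 7.6000% + 0.5764 × 3.1600% = 7.6487%.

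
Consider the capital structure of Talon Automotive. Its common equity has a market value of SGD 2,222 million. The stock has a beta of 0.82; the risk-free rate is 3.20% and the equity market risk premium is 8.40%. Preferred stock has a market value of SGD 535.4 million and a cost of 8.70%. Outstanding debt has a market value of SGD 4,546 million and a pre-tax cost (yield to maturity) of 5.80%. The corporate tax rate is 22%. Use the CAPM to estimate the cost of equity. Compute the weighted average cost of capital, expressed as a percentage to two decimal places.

Cost of equity via CAPM: Re = 3.2% + 0.82 × 8.4% = 10.0880%.
Total capital V = 2222 + 535.4 + 4546 = 7303.4.
Equity: weight = 2222/7303.4 = 0.3042; cost = 10.088%.
Preferred: weight = 535.4/7303.4 = 0.0733; cost = 8.7%.
Debt: weight = 4546/7303.4 = 0.6224; after-tax cost = 5.8% × (1 − 22%) = 4.5240%.
WACC = 0.3042 × 10.0880% + 0.0733 × 8.7000% + 0.6224 × 4.5240% = 6.5229%.

6.52%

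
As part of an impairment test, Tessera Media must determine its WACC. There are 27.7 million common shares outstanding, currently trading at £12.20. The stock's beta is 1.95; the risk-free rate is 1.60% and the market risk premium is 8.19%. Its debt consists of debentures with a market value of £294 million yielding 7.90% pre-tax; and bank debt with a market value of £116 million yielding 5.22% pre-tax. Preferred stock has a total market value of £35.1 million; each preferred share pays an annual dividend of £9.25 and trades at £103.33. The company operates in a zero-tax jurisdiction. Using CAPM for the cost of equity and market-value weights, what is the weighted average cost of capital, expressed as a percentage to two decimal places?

11.72%

Cost of equity via CAPM: Re = 1.6% + 1.95 × 8.19% = 17.5705%.
Cost of preferred: Rp = 9.25 / 103.33 = 8.9519%.
Market value of equity E = 12.2 × 27.7m = 337.94m.
Total capital V = 337.94 + 35.1 + 294 + 116 = 783.04.
Equity: weight = 337.94/783.04 = 0.4316; cost = 17.5705%.
Preferred: weight = 35.1/783.04 = 0.0448; cost = 8.9519%.
Debentures: weight = 294/783.04 = 0.3755; after-tax cost = 7.9% × (1 − 0%) = 7.9000%.
Bank debt: weight = 116/783.04 = 0.1481; after-tax cost = 5.22% × (1 − 0%) = 5.2200%.
WACC = 0.4316 × 17.5705% + 0.0448 × 8.9519% + 0.3755 × 7.9000% + 0.1481 × 5.2200% = 11.7237%.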